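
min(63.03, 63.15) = 63.03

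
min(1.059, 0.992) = 0.992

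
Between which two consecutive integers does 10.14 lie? 10 and 11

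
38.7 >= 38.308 True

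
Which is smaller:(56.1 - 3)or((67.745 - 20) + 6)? (56.1 - 3)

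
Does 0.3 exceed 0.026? Yes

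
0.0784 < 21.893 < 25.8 True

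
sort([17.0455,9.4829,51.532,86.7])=[9.4829,17.0455,51.532,86.7]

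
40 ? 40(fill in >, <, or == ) ==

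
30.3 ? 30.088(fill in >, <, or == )>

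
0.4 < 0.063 False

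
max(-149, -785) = -149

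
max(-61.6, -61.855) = -61.6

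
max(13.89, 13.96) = 13.96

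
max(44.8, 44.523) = 44.8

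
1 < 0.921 False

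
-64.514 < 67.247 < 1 False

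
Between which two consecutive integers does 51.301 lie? 51 and 52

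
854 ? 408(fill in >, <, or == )>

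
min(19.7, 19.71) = 19.7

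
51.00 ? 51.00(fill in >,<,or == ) ==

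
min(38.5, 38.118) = 38.118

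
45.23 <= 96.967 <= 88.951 False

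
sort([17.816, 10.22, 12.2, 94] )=[10.22, 12.2, 17.816, 94]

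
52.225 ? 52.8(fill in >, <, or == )<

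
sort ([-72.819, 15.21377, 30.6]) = [-72.819, 15.21377, 30.6]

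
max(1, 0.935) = 1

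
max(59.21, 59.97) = 59.97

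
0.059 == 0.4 False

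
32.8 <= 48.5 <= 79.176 True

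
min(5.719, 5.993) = 5.719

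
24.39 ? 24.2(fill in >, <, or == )>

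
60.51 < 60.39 False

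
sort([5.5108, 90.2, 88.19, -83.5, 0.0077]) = [-83.5, 0.0077, 5.5108, 88.19, 90.2]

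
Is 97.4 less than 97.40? No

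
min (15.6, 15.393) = 15.393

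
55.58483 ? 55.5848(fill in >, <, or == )>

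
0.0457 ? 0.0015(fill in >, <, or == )>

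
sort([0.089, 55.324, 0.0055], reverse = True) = [55.324, 0.089, 0.0055]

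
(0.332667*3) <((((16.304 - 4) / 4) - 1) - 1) True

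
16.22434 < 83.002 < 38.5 False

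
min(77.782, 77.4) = 77.4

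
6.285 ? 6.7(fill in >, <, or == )<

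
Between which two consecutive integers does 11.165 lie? 11 and 12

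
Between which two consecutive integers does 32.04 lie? 32 and 33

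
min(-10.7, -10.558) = -10.7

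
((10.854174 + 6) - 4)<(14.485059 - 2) False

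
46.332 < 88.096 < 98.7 True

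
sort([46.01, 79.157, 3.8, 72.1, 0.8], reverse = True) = [79.157, 72.1, 46.01, 3.8, 0.8]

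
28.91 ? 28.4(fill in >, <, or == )>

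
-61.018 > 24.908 False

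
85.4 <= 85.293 False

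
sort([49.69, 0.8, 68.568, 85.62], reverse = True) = [85.62, 68.568, 49.69, 0.8]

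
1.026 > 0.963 True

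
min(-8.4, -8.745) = -8.745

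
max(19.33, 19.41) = 19.41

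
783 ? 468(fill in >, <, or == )>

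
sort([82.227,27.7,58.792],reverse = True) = [82.227,58.792,27.7]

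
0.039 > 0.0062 True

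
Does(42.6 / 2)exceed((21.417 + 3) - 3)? No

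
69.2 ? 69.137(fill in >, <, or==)>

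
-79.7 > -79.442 False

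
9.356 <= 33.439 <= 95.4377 True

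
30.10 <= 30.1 True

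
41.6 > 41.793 False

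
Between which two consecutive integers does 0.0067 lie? 0 and 1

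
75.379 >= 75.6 False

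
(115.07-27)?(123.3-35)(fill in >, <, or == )<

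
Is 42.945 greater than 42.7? Yes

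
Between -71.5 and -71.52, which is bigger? -71.5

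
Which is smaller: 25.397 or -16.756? -16.756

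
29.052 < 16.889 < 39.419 False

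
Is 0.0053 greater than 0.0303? No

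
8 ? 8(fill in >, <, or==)==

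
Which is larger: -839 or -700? -700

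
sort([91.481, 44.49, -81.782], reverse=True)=[91.481, 44.49, -81.782]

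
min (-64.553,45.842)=-64.553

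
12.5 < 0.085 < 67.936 False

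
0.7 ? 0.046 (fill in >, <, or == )>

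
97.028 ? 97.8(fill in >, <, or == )<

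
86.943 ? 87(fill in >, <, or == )<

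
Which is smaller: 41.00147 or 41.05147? 41.00147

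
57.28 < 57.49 True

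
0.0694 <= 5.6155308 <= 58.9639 True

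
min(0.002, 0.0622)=0.002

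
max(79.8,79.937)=79.937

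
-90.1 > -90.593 True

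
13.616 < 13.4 False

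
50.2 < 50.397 True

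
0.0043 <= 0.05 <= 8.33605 True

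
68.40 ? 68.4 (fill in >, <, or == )==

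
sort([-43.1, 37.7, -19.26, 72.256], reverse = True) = [72.256, 37.7, -19.26, -43.1]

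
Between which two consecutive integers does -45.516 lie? -46 and -45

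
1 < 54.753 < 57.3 True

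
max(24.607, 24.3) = 24.607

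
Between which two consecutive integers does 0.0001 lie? 0 and 1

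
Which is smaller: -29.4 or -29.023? -29.4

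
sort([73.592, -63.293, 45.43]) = [-63.293, 45.43, 73.592]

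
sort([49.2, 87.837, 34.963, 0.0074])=[0.0074, 34.963, 49.2, 87.837]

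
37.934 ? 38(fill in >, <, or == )<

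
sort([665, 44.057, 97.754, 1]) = [1, 44.057, 97.754, 665]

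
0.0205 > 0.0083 True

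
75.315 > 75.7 False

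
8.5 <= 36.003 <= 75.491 True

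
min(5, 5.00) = 5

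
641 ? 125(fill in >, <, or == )>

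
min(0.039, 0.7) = 0.039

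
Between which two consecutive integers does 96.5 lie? 96 and 97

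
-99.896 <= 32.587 True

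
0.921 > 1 False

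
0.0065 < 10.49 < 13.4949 True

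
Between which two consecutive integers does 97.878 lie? 97 and 98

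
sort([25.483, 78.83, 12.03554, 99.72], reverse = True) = [99.72, 78.83, 25.483, 12.03554]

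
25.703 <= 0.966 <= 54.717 False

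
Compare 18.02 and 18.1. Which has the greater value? 18.1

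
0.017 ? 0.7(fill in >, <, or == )<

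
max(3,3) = 3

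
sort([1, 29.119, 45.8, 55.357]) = [1, 29.119, 45.8, 55.357]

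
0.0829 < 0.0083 False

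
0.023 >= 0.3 False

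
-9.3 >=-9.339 True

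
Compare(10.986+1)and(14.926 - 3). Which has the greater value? (10.986+1)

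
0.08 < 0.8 True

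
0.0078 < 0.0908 True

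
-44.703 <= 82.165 True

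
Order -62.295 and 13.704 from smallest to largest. -62.295, 13.704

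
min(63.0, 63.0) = 63.0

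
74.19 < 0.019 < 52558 False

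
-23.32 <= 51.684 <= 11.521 False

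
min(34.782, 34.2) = 34.2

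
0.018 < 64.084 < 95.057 True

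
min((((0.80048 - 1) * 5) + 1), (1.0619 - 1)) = 0.0024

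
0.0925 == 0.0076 False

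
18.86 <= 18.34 False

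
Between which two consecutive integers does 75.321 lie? 75 and 76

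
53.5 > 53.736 False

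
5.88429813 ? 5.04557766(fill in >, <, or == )>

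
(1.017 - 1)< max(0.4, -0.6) True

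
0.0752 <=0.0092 False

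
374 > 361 True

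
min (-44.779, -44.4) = -44.779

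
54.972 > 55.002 False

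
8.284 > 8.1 True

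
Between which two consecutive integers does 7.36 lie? 7 and 8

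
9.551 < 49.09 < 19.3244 False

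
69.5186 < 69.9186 True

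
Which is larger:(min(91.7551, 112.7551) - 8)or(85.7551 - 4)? (min(91.7551, 112.7551) - 8)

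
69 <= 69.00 True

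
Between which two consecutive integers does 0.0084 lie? 0 and 1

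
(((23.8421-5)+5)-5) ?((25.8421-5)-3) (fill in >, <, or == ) >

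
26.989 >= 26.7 True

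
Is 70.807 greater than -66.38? Yes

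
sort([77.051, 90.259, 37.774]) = [37.774, 77.051, 90.259]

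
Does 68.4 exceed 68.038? Yes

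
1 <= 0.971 False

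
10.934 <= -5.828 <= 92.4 False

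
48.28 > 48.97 False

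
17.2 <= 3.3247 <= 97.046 False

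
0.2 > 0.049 True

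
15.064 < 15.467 True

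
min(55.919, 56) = 55.919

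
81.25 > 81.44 False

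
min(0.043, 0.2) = 0.043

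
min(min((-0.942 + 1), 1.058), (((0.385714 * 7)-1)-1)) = 0.058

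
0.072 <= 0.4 True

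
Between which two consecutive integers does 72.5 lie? 72 and 73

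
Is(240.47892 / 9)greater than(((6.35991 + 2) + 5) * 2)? Yes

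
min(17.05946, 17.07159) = 17.05946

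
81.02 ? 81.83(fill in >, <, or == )<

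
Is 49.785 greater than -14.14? Yes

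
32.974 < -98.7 False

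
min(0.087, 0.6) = 0.087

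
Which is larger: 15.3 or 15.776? 15.776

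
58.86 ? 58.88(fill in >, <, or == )<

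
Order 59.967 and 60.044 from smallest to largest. 59.967, 60.044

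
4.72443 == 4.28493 False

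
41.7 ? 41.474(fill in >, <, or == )>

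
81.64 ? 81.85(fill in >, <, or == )<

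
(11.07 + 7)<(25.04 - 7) False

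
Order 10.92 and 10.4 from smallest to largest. 10.4, 10.92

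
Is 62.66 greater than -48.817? Yes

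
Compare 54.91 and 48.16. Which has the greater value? 54.91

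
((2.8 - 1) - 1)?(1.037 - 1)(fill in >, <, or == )>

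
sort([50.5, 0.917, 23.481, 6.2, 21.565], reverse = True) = [50.5, 23.481, 21.565, 6.2, 0.917]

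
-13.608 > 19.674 False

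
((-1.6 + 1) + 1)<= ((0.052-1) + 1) False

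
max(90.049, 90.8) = 90.8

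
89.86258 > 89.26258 True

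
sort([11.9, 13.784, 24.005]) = [11.9, 13.784, 24.005]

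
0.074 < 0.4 True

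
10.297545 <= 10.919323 True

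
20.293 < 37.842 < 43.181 True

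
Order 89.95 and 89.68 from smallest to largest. 89.68, 89.95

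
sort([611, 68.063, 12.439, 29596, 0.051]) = [0.051, 12.439, 68.063, 611, 29596]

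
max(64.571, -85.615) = 64.571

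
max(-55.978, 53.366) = 53.366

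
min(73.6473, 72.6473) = 72.6473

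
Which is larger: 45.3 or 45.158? 45.3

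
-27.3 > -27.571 True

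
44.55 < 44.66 True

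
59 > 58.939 True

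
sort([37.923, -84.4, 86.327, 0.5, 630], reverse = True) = [630, 86.327, 37.923, 0.5, -84.4]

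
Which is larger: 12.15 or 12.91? 12.91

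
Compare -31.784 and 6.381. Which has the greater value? 6.381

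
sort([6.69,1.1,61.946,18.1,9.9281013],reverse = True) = [61.946,18.1,9.9281013,6.69,1.1]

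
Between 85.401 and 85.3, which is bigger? 85.401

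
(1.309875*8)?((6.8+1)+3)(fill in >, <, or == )<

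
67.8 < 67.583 False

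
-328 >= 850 False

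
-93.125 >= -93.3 True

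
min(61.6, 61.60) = 61.6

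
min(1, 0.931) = 0.931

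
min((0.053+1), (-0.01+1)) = 0.99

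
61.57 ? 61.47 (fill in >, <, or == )>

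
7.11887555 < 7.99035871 True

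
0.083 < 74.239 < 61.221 False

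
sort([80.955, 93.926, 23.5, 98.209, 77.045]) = [23.5, 77.045, 80.955, 93.926, 98.209]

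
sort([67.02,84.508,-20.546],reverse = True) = [84.508,67.02,-20.546]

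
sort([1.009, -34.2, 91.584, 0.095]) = [-34.2, 0.095, 1.009, 91.584]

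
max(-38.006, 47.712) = 47.712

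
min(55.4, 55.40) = 55.4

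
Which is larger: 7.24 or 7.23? 7.24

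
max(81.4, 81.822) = 81.822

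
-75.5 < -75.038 True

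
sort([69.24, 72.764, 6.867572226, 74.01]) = [6.867572226, 69.24, 72.764, 74.01]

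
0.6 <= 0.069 False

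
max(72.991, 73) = 73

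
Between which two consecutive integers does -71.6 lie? -72 and -71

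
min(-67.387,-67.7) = -67.7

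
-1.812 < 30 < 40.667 True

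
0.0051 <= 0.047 True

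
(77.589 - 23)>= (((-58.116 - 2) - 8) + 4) True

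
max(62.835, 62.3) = 62.835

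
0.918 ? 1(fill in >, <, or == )<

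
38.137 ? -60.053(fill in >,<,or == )>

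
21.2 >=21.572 False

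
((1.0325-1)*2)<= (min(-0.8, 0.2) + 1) True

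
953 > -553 True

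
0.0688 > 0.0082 True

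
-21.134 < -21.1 True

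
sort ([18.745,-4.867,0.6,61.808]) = [-4.867,0.6,18.745,61.808]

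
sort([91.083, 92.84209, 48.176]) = [48.176, 91.083, 92.84209]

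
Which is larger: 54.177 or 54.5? 54.5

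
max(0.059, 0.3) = 0.3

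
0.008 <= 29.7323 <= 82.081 True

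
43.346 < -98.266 False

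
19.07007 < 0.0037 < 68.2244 False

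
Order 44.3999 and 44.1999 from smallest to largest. 44.1999, 44.3999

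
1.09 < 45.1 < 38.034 False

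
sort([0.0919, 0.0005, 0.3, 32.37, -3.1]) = [-3.1, 0.0005, 0.0919, 0.3, 32.37]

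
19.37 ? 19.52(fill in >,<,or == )<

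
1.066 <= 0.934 False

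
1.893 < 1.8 False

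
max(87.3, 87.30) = 87.30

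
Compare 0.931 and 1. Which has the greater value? 1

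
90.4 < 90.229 False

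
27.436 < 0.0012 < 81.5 False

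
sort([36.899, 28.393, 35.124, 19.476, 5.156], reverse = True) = [36.899, 35.124, 28.393, 19.476, 5.156]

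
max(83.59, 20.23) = 83.59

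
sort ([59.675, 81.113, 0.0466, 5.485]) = [0.0466, 5.485, 59.675, 81.113]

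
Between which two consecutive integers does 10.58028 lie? 10 and 11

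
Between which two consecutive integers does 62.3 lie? 62 and 63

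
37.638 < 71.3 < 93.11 True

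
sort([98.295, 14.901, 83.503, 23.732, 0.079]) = [0.079, 14.901, 23.732, 83.503, 98.295]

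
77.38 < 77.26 False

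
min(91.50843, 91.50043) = 91.50043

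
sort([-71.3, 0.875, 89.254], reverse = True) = [89.254, 0.875, -71.3]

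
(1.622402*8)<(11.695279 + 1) False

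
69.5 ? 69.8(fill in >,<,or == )<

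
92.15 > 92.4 False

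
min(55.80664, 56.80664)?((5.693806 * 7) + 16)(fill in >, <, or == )<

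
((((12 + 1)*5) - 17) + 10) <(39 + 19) False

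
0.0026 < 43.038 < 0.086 False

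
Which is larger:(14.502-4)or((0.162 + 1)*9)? (14.502-4)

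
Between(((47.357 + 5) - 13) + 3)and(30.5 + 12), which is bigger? (30.5 + 12)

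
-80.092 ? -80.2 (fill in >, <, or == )>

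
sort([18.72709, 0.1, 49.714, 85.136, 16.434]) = [0.1, 16.434, 18.72709, 49.714, 85.136]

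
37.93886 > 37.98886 False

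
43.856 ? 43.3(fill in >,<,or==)>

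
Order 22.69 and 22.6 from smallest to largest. 22.6, 22.69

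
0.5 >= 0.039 True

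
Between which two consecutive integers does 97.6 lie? 97 and 98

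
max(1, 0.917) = 1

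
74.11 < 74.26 True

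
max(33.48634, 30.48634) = 33.48634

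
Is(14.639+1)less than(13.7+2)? Yes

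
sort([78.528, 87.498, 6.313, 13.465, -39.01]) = [-39.01, 6.313, 13.465, 78.528, 87.498]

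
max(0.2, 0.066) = 0.2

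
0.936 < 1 True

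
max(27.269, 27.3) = 27.3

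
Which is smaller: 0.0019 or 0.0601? 0.0019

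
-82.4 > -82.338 False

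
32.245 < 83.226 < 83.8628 True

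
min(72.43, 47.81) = 47.81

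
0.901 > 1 False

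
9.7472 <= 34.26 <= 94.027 True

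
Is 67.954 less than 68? Yes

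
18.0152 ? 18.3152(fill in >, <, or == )<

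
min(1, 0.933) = 0.933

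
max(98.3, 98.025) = 98.3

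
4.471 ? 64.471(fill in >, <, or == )<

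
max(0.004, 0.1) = 0.1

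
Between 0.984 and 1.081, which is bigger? 1.081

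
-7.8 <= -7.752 True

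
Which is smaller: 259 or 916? 259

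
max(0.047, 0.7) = 0.7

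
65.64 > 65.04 True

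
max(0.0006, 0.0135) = 0.0135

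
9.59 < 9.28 False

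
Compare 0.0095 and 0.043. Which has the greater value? 0.043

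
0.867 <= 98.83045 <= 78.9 False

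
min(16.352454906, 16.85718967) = 16.352454906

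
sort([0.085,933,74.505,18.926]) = [0.085,18.926,74.505,933]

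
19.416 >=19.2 True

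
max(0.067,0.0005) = 0.067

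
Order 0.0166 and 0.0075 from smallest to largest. 0.0075, 0.0166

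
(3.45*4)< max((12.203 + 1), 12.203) False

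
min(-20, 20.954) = -20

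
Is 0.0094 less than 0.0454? Yes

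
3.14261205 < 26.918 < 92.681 True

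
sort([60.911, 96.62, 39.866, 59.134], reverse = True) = [96.62, 60.911, 59.134, 39.866]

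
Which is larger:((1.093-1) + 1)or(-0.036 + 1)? ((1.093-1) + 1)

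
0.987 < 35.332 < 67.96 True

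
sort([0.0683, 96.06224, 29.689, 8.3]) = [0.0683, 8.3, 29.689, 96.06224]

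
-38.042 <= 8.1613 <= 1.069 False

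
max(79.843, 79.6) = 79.843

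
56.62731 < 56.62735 True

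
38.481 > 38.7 False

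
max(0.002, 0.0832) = 0.0832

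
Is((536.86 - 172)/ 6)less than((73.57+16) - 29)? No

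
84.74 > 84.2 True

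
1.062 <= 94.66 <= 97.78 True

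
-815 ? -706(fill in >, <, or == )<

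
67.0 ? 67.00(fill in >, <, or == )==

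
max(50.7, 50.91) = 50.91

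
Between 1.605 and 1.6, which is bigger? 1.605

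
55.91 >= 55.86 True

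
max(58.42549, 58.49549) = 58.49549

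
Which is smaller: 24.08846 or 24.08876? 24.08846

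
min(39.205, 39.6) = 39.205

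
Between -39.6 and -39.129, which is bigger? -39.129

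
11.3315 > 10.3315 True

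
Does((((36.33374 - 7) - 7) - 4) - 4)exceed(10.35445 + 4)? No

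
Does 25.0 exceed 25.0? No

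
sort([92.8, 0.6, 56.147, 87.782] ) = [0.6, 56.147, 87.782, 92.8]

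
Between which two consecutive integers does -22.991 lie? -23 and -22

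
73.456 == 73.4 False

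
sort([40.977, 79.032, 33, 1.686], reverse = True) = [79.032, 40.977, 33, 1.686]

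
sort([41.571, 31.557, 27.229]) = [27.229, 31.557, 41.571]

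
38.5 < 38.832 True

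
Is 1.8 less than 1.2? No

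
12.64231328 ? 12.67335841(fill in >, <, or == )<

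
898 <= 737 False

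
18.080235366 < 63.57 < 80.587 True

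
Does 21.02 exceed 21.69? No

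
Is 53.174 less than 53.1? No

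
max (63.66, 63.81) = 63.81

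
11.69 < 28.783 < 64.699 True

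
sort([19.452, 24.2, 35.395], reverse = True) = [35.395, 24.2, 19.452]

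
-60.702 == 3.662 False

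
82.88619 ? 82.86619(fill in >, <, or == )>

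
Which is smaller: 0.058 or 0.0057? 0.0057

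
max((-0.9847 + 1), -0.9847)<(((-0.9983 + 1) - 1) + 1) False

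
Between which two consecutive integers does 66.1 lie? 66 and 67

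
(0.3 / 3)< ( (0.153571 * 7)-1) False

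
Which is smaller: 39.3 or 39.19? 39.19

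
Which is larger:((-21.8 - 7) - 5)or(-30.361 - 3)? (-30.361 - 3)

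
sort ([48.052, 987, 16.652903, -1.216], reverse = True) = [987, 48.052, 16.652903, -1.216]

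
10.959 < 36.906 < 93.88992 True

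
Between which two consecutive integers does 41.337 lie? 41 and 42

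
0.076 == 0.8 False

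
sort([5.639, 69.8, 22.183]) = [5.639, 22.183, 69.8]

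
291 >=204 True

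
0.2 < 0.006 False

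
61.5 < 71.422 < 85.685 True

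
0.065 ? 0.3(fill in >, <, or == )<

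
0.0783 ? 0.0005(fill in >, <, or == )>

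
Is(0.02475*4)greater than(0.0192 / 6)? Yes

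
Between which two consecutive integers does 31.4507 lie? 31 and 32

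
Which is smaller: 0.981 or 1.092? 0.981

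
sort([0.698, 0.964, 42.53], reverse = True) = [42.53, 0.964, 0.698]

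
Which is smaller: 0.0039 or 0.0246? 0.0039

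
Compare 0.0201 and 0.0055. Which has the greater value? 0.0201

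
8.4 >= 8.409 False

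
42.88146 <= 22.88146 False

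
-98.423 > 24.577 False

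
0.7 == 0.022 False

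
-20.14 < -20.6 False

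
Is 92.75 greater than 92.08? Yes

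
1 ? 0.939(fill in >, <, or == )>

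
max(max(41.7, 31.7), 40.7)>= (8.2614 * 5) True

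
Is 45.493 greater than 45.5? No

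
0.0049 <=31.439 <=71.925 True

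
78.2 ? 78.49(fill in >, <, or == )<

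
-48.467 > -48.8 True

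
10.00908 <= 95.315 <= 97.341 True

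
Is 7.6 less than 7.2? No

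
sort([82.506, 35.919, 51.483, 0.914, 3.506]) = [0.914, 3.506, 35.919, 51.483, 82.506]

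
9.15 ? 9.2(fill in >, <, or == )<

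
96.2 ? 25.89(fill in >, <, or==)>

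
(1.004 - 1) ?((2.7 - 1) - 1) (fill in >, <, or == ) <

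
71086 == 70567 False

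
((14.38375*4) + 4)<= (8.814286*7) True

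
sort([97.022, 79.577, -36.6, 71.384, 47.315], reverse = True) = [97.022, 79.577, 71.384, 47.315, -36.6]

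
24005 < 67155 True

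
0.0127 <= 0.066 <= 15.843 True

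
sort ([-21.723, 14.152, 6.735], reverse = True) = [14.152, 6.735, -21.723]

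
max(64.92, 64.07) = 64.92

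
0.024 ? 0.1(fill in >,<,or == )<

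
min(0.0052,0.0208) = 0.0052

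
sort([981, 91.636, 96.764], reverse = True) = [981, 96.764, 91.636]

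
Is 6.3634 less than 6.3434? No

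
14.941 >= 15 False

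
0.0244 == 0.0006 False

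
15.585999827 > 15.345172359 True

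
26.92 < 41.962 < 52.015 True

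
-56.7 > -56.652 False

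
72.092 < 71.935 False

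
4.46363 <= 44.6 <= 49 True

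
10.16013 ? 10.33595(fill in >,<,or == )<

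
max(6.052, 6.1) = 6.1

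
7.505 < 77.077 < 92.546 True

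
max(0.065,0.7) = 0.7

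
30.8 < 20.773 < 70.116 False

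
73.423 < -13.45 False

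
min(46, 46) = 46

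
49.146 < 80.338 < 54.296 False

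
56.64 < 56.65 True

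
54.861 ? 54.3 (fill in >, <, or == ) >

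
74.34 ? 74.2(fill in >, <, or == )>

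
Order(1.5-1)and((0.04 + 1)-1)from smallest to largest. ((0.04 + 1)-1), (1.5-1)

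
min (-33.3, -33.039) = -33.3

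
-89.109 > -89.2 True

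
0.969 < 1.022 True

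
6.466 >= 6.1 True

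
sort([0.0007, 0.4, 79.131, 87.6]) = [0.0007, 0.4, 79.131, 87.6]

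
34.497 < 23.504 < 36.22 False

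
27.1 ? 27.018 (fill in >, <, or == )>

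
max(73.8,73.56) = 73.8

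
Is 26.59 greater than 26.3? Yes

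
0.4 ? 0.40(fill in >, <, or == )==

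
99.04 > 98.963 True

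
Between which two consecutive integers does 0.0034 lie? 0 and 1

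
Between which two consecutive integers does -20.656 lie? -21 and -20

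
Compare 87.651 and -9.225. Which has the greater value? 87.651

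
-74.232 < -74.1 True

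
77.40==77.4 True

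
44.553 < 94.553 True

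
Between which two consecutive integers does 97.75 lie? 97 and 98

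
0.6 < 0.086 False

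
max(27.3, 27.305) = 27.305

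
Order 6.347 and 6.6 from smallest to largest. 6.347, 6.6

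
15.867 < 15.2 False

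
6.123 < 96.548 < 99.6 True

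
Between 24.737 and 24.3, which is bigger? 24.737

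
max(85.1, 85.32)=85.32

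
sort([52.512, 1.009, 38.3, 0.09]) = [0.09, 1.009, 38.3, 52.512]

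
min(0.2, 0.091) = 0.091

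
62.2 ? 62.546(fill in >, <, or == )<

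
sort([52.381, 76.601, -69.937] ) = [-69.937, 52.381, 76.601]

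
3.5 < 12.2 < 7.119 False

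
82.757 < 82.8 True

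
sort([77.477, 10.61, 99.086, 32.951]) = [10.61, 32.951, 77.477, 99.086]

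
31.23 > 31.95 False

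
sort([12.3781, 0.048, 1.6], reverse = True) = [12.3781, 1.6, 0.048]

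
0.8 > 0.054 True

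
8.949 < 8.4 False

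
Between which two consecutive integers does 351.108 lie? 351 and 352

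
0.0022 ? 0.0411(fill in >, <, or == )<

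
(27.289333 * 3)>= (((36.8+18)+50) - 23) True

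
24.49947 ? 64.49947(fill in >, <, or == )<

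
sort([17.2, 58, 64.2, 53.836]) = [17.2, 53.836, 58, 64.2]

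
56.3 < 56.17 False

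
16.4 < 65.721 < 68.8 True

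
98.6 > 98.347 True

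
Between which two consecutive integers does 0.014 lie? 0 and 1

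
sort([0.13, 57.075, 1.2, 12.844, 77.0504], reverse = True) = [77.0504, 57.075, 12.844, 1.2, 0.13]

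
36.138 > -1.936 True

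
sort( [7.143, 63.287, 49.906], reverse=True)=[63.287, 49.906, 7.143]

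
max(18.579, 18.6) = 18.6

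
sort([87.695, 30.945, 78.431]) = [30.945, 78.431, 87.695]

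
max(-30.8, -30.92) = -30.8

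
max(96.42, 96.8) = 96.8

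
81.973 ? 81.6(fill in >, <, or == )>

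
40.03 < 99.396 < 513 True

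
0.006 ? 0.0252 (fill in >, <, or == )<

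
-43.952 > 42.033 False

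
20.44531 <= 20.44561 True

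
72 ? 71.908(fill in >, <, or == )>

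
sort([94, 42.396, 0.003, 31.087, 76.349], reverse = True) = [94, 76.349, 42.396, 31.087, 0.003]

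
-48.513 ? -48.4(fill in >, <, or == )<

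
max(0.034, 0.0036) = 0.034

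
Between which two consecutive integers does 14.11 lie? 14 and 15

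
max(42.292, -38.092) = 42.292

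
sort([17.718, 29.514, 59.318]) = [17.718, 29.514, 59.318]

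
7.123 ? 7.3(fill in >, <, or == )<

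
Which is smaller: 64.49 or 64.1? 64.1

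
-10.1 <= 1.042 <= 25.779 True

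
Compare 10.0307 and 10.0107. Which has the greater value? 10.0307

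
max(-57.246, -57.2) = -57.2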